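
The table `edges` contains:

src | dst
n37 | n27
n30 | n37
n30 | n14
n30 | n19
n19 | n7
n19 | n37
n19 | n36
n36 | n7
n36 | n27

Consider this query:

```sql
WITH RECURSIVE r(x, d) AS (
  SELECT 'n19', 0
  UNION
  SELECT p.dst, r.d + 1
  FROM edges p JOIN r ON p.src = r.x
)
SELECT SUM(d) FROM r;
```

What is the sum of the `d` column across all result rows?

Base: (n19, d=0).
Iteration 1: edges from {n19} -> (n36, d=1), (n37, d=1), (n7, d=1).
Iteration 2: edges from {n36,n37,n7} -> (n27, d=2), (n7, d=2). [UNION drops 1 duplicate row(s)]
Iteration 3: no outgoing edges from {n27,n7}; recursion stops.
SUM(d) = 0 + 1 + 1 + 1 + 2 + 2 = 7.

7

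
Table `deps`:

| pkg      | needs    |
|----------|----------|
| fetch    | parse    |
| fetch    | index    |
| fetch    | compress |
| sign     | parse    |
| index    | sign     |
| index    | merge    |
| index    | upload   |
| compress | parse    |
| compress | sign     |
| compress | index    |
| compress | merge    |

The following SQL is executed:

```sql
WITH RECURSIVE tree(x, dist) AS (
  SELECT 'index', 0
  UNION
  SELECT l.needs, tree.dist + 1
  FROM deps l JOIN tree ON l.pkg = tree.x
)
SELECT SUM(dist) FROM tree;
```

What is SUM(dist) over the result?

Base: (index, dist=0).
Iteration 1: edges from {index} -> (merge, dist=1), (sign, dist=1), (upload, dist=1).
Iteration 2: edges from {merge,sign,upload} -> (parse, dist=2).
Iteration 3: no outgoing edges from {parse}; recursion stops.
SUM(dist) = 0 + 1 + 1 + 1 + 2 = 5.

5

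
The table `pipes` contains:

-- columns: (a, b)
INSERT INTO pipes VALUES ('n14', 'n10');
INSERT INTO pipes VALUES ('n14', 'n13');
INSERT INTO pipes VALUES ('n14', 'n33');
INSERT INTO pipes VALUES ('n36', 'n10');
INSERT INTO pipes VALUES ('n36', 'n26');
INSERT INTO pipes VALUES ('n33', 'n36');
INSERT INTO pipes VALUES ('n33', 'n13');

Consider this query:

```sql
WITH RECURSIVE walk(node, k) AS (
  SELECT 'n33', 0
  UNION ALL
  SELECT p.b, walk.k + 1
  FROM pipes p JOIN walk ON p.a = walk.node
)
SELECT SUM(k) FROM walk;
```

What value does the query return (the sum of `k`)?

Base: (n33, k=0).
Iteration 1: edges from {n33} -> (n13, k=1), (n36, k=1).
Iteration 2: edges from {n13,n36} -> (n10, k=2), (n26, k=2).
Iteration 3: no outgoing edges from {n10,n26}; recursion stops.
SUM(k) = 0 + 1 + 1 + 2 + 2 = 6.

6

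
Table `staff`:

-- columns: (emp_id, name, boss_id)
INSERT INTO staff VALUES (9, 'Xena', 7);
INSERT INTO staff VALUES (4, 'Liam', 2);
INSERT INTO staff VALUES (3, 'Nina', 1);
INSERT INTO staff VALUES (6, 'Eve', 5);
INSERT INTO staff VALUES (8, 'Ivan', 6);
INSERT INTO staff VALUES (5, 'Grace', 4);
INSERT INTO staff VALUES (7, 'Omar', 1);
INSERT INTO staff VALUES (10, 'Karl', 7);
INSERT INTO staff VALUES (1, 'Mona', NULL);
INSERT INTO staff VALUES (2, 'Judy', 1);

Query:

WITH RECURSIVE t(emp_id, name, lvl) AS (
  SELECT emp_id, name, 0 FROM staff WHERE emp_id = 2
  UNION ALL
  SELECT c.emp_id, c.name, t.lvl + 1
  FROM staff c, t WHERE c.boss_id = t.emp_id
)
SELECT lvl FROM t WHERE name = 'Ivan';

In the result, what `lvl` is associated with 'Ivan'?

Base: emp_id=2 (Judy) at lvl 0.
Iteration 1: rows with boss_id in {2} -> Liam (id 4, lvl 1).
Iteration 2: rows with boss_id in {4} -> Grace (id 5, lvl 2).
Iteration 3: rows with boss_id in {5} -> Eve (id 6, lvl 3).
Iteration 4: rows with boss_id in {6} -> Ivan (id 8, lvl 4).
Iteration 5: no rows with boss_id in {8}; recursion stops.

4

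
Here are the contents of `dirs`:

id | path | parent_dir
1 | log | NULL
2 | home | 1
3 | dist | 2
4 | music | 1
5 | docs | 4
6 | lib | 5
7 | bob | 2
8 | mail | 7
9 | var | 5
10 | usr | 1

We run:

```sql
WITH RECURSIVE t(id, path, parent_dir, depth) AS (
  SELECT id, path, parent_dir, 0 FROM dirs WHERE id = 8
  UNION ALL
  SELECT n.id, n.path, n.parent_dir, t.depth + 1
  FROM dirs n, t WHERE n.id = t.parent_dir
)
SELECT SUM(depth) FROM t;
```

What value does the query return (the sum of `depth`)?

6

Base: id=8 (mail), parent_dir=7, depth 0.
Iteration 1: join on id=7 -> bob (id 7, parent_dir=2, depth 1).
Iteration 2: join on id=2 -> home (id 2, parent_dir=1, depth 2).
Iteration 3: join on id=1 -> log (id 1, parent_dir=NULL, depth 3).
Iteration 4: parent_dir is NULL; no match; recursion stops.
SUM(depth) = 0 + 1 + 2 + 3 = 6.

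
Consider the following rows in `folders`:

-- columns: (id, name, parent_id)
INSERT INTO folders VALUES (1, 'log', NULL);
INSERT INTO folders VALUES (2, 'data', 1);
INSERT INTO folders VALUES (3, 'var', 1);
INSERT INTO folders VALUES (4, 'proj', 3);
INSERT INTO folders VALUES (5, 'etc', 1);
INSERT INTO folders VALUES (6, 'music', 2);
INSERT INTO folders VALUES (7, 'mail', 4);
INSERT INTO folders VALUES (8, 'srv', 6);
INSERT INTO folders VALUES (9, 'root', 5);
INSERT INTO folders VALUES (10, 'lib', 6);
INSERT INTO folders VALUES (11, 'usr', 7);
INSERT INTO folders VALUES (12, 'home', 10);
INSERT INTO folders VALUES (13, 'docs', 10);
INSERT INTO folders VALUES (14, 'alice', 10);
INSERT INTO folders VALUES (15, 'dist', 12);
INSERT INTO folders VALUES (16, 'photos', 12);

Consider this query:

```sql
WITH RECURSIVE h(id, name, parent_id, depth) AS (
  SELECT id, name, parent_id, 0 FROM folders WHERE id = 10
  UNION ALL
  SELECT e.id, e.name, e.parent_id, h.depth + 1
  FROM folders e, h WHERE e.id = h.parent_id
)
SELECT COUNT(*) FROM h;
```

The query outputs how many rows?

4

Base: id=10 (lib), parent_id=6, depth 0.
Iteration 1: join on id=6 -> music (id 6, parent_id=2, depth 1).
Iteration 2: join on id=2 -> data (id 2, parent_id=1, depth 2).
Iteration 3: join on id=1 -> log (id 1, parent_id=NULL, depth 3).
Iteration 4: parent_id is NULL; no match; recursion stops.
Total rows emitted: 4.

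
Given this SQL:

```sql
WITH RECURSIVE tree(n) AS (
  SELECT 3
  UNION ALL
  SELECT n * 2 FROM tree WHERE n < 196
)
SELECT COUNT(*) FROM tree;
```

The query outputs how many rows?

8

Base: n=3.
Iteration 1: 3 < 196 holds -> n = 3 * 2 = 6.
Iteration 2: 6 < 196 holds -> n = 6 * 2 = 12.
Iteration 3: 12 < 196 holds -> n = 12 * 2 = 24.
Iteration 4: 24 < 196 holds -> n = 24 * 2 = 48.
Iteration 5: 48 < 196 holds -> n = 48 * 2 = 96.
Iteration 6: 96 < 196 holds -> n = 96 * 2 = 192.
Iteration 7: 192 < 196 holds -> n = 192 * 2 = 384.
Iteration 8: 384 < 196 fails; recursion stops.
Total rows emitted: 8.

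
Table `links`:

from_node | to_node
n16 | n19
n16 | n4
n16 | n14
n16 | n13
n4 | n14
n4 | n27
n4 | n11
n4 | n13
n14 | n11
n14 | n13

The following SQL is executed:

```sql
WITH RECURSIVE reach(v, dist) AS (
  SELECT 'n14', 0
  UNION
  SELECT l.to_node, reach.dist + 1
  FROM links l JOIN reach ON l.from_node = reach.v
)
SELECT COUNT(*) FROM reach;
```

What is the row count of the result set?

3

Base: (n14, dist=0).
Iteration 1: edges from {n14} -> (n11, dist=1), (n13, dist=1).
Iteration 2: no outgoing edges from {n11,n13}; recursion stops.
Total rows emitted: 3.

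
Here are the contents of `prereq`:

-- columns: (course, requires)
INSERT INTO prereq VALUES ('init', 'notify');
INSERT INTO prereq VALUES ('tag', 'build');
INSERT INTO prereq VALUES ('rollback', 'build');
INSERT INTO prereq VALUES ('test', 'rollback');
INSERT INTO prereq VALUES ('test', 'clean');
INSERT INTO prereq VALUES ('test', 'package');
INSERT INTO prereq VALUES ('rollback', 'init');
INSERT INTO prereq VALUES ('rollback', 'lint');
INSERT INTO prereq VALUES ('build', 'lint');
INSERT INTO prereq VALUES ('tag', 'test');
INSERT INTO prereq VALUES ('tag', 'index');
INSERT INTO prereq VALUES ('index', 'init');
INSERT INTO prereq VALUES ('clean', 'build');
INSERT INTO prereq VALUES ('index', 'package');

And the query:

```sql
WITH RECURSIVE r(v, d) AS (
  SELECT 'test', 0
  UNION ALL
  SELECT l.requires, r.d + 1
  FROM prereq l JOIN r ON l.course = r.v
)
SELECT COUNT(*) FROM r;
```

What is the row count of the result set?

Base: (test, d=0).
Iteration 1: edges from {test} -> (clean, d=1), (package, d=1), (rollback, d=1).
Iteration 2: edges from {clean,package,rollback} -> (build, d=2) x2, (init, d=2), (lint, d=2). [UNION ALL keeps all 4 new rows, including repeats]
Iteration 3: edges from {build,init,lint} -> (lint, d=3) x2, (notify, d=3). [UNION ALL keeps all 3 new rows, including repeats]
Iteration 4: no outgoing edges from {lint,notify}; recursion stops.
Total rows emitted: 11.

11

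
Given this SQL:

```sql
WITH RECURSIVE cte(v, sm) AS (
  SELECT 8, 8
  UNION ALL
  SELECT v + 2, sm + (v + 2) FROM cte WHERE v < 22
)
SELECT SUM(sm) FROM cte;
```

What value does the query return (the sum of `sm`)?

Base: v=8, sm=8.
Iteration 1: 8 < 22 holds -> v = 8 + 2 = 10, sm = 8 + 10 = 18.
Iteration 2: 10 < 22 holds -> v = 10 + 2 = 12, sm = 18 + 12 = 30.
Iteration 3: 12 < 22 holds -> v = 12 + 2 = 14, sm = 30 + 14 = 44.
Iteration 4: 14 < 22 holds -> v = 14 + 2 = 16, sm = 44 + 16 = 60.
Iteration 5: 16 < 22 holds -> v = 16 + 2 = 18, sm = 60 + 18 = 78.
Iteration 6: 18 < 22 holds -> v = 18 + 2 = 20, sm = 78 + 20 = 98.
Iteration 7: 20 < 22 holds -> v = 20 + 2 = 22, sm = 98 + 22 = 120.
Iteration 8: 22 < 22 fails; recursion stops.
SUM(sm) = 8 + 18 + 30 + 44 + 60 + 78 + 98 + 120 = 456.

456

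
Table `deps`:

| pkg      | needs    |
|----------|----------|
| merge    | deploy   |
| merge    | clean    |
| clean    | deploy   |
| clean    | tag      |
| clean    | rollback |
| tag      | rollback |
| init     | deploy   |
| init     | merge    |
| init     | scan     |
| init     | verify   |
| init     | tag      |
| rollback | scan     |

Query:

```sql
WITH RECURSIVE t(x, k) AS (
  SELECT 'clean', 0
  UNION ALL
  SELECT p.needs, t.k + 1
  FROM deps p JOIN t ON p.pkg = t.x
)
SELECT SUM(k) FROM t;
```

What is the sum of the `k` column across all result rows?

10

Base: (clean, k=0).
Iteration 1: edges from {clean} -> (deploy, k=1), (rollback, k=1), (tag, k=1).
Iteration 2: edges from {deploy,rollback,tag} -> (rollback, k=2), (scan, k=2).
Iteration 3: edges from {rollback,scan} -> (scan, k=3).
Iteration 4: no outgoing edges from {scan}; recursion stops.
SUM(k) = 0 + 1 + 1 + 1 + 2 + 2 + 3 = 10.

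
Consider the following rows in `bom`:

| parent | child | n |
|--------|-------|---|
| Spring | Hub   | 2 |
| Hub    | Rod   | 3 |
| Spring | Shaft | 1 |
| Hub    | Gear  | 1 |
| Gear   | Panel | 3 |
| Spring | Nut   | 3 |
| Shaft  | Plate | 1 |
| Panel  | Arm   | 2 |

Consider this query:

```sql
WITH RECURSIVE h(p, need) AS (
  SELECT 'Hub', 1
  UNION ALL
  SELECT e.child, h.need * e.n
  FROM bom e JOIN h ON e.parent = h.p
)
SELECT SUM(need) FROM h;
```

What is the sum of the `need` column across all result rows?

14

Base: (Hub, need=1).
Iteration 1: components of {Hub} -> Gear = 1*1 = 1, Rod = 1*3 = 3.
Iteration 2: components of {Gear,Rod} -> Panel = 1*3 = 3.
Iteration 3: components of {Panel} -> Arm = 3*2 = 6.
Iteration 4: no further components; recursion stops.
SUM(need) = 1 + 3 + 1 + 3 + 6 = 14.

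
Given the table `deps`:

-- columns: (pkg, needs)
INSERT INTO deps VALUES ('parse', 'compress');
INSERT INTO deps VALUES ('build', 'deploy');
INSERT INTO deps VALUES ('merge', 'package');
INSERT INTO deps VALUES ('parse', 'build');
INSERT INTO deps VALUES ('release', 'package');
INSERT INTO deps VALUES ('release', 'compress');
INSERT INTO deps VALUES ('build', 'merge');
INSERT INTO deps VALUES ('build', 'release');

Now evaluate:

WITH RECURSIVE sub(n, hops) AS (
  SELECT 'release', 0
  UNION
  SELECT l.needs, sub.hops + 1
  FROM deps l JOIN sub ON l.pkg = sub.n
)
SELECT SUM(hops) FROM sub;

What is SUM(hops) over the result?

Base: (release, hops=0).
Iteration 1: edges from {release} -> (compress, hops=1), (package, hops=1).
Iteration 2: no outgoing edges from {compress,package}; recursion stops.
SUM(hops) = 0 + 1 + 1 = 2.

2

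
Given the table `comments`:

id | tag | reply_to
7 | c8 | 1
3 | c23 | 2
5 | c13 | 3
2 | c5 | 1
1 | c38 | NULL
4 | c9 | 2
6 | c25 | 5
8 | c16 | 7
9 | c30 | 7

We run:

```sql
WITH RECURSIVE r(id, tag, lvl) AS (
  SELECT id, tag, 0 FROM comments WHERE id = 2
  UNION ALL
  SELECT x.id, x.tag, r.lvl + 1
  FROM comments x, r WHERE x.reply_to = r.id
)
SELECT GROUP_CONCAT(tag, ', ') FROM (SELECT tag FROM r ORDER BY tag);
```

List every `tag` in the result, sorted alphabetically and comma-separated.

Base: id=2 (c5) at lvl 0.
Iteration 1: rows with reply_to in {2} -> c23 (id 3, lvl 1), c9 (id 4, lvl 1).
Iteration 2: rows with reply_to in {3,4} -> c13 (id 5, lvl 2).
Iteration 3: rows with reply_to in {5} -> c25 (id 6, lvl 3).
Iteration 4: no rows with reply_to in {6}; recursion stops.

c13, c23, c25, c5, c9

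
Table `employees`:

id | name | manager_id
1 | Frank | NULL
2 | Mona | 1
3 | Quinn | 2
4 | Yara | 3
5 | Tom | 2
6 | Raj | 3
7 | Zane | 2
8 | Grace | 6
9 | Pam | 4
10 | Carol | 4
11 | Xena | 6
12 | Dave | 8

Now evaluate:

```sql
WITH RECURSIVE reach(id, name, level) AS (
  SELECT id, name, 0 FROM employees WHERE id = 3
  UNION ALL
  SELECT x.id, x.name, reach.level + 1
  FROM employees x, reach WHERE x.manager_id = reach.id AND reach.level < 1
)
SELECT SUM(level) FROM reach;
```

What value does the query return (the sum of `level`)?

Base: id=3 (Quinn) at level 0.
Iteration 1: rows with manager_id in {3} -> Yara (id 4, level 1), Raj (id 6, level 1).
Iteration 2: level < 1 fails for all current rows; recursion stops.
SUM(level) = 0 + 1 + 1 = 2.

2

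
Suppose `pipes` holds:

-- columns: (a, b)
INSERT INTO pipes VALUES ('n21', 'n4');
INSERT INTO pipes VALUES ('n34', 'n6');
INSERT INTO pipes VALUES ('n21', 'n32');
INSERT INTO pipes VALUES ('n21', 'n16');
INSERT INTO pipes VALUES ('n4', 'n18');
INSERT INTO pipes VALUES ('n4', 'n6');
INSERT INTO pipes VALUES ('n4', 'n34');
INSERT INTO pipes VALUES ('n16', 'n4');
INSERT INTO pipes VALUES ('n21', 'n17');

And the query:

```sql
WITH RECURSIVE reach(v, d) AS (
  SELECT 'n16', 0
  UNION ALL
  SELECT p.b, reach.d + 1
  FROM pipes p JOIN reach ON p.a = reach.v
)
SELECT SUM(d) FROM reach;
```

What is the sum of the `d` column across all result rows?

10

Base: (n16, d=0).
Iteration 1: edges from {n16} -> (n4, d=1).
Iteration 2: edges from {n4} -> (n18, d=2), (n34, d=2), (n6, d=2).
Iteration 3: edges from {n18,n34,n6} -> (n6, d=3).
Iteration 4: no outgoing edges from {n6}; recursion stops.
SUM(d) = 0 + 1 + 2 + 2 + 2 + 3 = 10.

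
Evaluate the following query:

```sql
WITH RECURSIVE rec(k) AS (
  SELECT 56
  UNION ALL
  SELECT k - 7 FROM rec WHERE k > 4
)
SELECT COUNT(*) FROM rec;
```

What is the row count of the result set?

9

Base: k=56.
Iteration 1: 56 > 4 holds -> k = 56 - 7 = 49.
Iteration 2: 49 > 4 holds -> k = 49 - 7 = 42.
Iteration 3: 42 > 4 holds -> k = 42 - 7 = 35.
Iteration 4: 35 > 4 holds -> k = 35 - 7 = 28.
Iteration 5: 28 > 4 holds -> k = 28 - 7 = 21.
Iteration 6: 21 > 4 holds -> k = 21 - 7 = 14.
Iteration 7: 14 > 4 holds -> k = 14 - 7 = 7.
Iteration 8: 7 > 4 holds -> k = 7 - 7 = 0.
Iteration 9: 0 > 4 fails; recursion stops.
Total rows emitted: 9.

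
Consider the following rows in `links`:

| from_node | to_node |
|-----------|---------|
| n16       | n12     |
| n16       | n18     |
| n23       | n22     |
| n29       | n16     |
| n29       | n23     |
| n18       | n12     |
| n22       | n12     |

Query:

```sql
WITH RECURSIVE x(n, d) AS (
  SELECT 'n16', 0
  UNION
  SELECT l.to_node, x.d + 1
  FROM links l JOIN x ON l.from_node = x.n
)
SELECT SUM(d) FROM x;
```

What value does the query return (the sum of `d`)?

4

Base: (n16, d=0).
Iteration 1: edges from {n16} -> (n12, d=1), (n18, d=1).
Iteration 2: edges from {n12,n18} -> (n12, d=2).
Iteration 3: no outgoing edges from {n12}; recursion stops.
SUM(d) = 0 + 1 + 1 + 2 = 4.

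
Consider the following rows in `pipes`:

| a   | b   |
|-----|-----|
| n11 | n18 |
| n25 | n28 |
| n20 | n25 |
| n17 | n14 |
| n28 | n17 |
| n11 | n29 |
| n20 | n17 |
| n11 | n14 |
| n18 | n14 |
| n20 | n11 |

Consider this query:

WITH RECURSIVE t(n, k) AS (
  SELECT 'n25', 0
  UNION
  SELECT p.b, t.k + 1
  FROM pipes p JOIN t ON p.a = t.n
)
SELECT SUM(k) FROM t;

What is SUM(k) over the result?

Base: (n25, k=0).
Iteration 1: edges from {n25} -> (n28, k=1).
Iteration 2: edges from {n28} -> (n17, k=2).
Iteration 3: edges from {n17} -> (n14, k=3).
Iteration 4: no outgoing edges from {n14}; recursion stops.
SUM(k) = 0 + 1 + 2 + 3 = 6.

6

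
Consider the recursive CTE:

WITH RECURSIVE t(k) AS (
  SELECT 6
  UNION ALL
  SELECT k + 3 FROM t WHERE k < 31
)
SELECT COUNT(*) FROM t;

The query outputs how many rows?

Base: k=6.
Iteration 1: 6 < 31 holds -> k = 6 + 3 = 9.
Iteration 2: 9 < 31 holds -> k = 9 + 3 = 12.
Iteration 3: 12 < 31 holds -> k = 12 + 3 = 15.
Iteration 4: 15 < 31 holds -> k = 15 + 3 = 18.
Iteration 5: 18 < 31 holds -> k = 18 + 3 = 21.
Iteration 6: 21 < 31 holds -> k = 21 + 3 = 24.
Iteration 7: 24 < 31 holds -> k = 24 + 3 = 27.
Iteration 8: 27 < 31 holds -> k = 27 + 3 = 30.
Iteration 9: 30 < 31 holds -> k = 30 + 3 = 33.
Iteration 10: 33 < 31 fails; recursion stops.
Total rows emitted: 10.

10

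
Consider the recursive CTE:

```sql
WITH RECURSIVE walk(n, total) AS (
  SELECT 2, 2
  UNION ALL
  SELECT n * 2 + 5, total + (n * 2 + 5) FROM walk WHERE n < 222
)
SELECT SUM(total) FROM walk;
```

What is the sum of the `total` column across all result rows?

1589

Base: n=2, total=2.
Iteration 1: 2 < 222 holds -> n = 2 * 2 + 5 = 9, total = 2 + 9 = 11.
Iteration 2: 9 < 222 holds -> n = 9 * 2 + 5 = 23, total = 11 + 23 = 34.
Iteration 3: 23 < 222 holds -> n = 23 * 2 + 5 = 51, total = 34 + 51 = 85.
Iteration 4: 51 < 222 holds -> n = 51 * 2 + 5 = 107, total = 85 + 107 = 192.
Iteration 5: 107 < 222 holds -> n = 107 * 2 + 5 = 219, total = 192 + 219 = 411.
Iteration 6: 219 < 222 holds -> n = 219 * 2 + 5 = 443, total = 411 + 443 = 854.
Iteration 7: 443 < 222 fails; recursion stops.
SUM(total) = 2 + 11 + 34 + 85 + 192 + 411 + 854 = 1589.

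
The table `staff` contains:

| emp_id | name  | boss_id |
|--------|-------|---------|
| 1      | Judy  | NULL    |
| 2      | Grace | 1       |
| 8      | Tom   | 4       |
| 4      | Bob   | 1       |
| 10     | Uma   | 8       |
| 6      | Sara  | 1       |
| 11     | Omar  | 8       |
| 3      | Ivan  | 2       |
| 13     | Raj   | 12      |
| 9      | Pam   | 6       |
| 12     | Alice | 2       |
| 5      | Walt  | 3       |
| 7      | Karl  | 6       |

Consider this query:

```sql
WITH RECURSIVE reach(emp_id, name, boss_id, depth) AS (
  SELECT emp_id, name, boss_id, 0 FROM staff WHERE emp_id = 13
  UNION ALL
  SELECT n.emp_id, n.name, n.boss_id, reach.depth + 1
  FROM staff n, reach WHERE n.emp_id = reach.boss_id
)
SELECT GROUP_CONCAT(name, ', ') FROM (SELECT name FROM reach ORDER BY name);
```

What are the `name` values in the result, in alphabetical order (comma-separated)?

Alice, Grace, Judy, Raj

Base: emp_id=13 (Raj), boss_id=12, depth 0.
Iteration 1: join on emp_id=12 -> Alice (id 12, boss_id=2, depth 1).
Iteration 2: join on emp_id=2 -> Grace (id 2, boss_id=1, depth 2).
Iteration 3: join on emp_id=1 -> Judy (id 1, boss_id=NULL, depth 3).
Iteration 4: boss_id is NULL; no match; recursion stops.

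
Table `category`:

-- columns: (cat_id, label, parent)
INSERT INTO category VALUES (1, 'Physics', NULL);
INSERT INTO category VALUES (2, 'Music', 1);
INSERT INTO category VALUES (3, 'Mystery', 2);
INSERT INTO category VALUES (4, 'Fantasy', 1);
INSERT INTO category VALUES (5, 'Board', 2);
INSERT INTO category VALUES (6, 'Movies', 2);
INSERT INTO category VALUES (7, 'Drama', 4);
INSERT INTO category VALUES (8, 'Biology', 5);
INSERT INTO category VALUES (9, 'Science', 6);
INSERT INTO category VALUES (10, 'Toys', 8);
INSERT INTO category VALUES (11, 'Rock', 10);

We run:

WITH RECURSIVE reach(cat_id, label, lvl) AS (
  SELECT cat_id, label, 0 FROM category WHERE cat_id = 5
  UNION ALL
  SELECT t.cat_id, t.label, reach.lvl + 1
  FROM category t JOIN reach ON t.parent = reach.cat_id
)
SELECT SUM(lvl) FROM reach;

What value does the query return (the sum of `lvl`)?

Base: cat_id=5 (Board) at lvl 0.
Iteration 1: rows with parent in {5} -> Biology (id 8, lvl 1).
Iteration 2: rows with parent in {8} -> Toys (id 10, lvl 2).
Iteration 3: rows with parent in {10} -> Rock (id 11, lvl 3).
Iteration 4: no rows with parent in {11}; recursion stops.
SUM(lvl) = 0 + 1 + 2 + 3 = 6.

6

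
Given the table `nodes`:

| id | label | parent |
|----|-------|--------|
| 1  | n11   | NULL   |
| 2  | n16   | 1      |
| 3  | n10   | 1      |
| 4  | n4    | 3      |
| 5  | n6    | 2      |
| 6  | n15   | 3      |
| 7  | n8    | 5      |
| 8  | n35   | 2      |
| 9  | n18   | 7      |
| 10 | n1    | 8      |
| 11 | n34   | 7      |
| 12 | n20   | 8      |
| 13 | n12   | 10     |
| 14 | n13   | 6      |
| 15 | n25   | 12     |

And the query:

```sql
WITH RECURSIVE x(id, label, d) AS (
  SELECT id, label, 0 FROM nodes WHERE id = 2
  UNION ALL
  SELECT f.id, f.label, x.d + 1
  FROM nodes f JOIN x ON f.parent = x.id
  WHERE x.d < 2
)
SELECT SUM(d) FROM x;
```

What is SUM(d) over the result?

Base: id=2 (n16) at d 0.
Iteration 1: rows with parent in {2} -> n6 (id 5, d 1), n35 (id 8, d 1).
Iteration 2: rows with parent in {5,8} -> n8 (id 7, d 2), n1 (id 10, d 2), n20 (id 12, d 2).
Iteration 3: d < 2 fails for all current rows; recursion stops.
SUM(d) = 0 + 1 + 1 + 2 + 2 + 2 = 8.

8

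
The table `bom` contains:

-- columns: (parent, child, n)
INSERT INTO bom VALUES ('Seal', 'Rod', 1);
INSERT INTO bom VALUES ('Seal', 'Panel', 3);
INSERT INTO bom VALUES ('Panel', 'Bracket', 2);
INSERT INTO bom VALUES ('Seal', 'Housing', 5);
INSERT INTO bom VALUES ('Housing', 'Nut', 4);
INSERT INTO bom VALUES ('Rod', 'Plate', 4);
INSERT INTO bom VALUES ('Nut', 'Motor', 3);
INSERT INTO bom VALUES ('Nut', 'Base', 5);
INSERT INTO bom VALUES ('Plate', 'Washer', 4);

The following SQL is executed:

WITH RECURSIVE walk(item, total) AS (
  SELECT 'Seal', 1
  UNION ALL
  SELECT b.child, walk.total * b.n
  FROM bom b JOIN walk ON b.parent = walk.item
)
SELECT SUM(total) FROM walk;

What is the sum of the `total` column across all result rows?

216

Base: (Seal, total=1).
Iteration 1: components of {Seal} -> Housing = 1*5 = 5, Panel = 1*3 = 3, Rod = 1*1 = 1.
Iteration 2: components of {Housing,Panel,Rod} -> Bracket = 3*2 = 6, Nut = 5*4 = 20, Plate = 1*4 = 4.
Iteration 3: components of {Bracket,Nut,Plate} -> Base = 20*5 = 100, Motor = 20*3 = 60, Washer = 4*4 = 16.
Iteration 4: no further components; recursion stops.
SUM(total) = 1 + 1 + 3 + 5 + 4 + 6 + 20 + 16 + 60 + 100 = 216.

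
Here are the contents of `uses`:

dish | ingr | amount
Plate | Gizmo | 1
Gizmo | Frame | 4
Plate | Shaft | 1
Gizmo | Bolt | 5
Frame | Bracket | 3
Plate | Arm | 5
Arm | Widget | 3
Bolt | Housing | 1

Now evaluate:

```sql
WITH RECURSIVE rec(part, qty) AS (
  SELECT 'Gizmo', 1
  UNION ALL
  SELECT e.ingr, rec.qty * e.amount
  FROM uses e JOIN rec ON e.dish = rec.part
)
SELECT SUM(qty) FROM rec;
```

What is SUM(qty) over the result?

27

Base: (Gizmo, qty=1).
Iteration 1: components of {Gizmo} -> Bolt = 1*5 = 5, Frame = 1*4 = 4.
Iteration 2: components of {Bolt,Frame} -> Bracket = 4*3 = 12, Housing = 5*1 = 5.
Iteration 3: no further components; recursion stops.
SUM(qty) = 1 + 4 + 5 + 12 + 5 = 27.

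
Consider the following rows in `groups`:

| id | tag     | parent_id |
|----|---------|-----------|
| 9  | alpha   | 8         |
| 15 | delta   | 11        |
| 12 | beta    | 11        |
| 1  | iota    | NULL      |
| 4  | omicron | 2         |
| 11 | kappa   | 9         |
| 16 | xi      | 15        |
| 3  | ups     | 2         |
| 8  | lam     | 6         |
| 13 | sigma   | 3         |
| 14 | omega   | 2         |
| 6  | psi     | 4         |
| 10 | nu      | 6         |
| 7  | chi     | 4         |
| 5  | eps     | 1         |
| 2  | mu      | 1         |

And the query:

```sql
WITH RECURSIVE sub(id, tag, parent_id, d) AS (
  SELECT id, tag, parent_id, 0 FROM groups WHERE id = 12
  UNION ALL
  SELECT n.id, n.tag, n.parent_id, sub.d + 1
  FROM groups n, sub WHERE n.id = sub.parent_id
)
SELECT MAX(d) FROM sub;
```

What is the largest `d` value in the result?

7

Base: id=12 (beta), parent_id=11, d 0.
Iteration 1: join on id=11 -> kappa (id 11, parent_id=9, d 1).
Iteration 2: join on id=9 -> alpha (id 9, parent_id=8, d 2).
Iteration 3: join on id=8 -> lam (id 8, parent_id=6, d 3).
Iteration 4: join on id=6 -> psi (id 6, parent_id=4, d 4).
Iteration 5: join on id=4 -> omicron (id 4, parent_id=2, d 5).
Iteration 6: join on id=2 -> mu (id 2, parent_id=1, d 6).
Iteration 7: join on id=1 -> iota (id 1, parent_id=NULL, d 7).
Iteration 8: parent_id is NULL; no match; recursion stops.
d values: 0, 1, 2, 3, 4, 5, 6, 7; the maximum is 7.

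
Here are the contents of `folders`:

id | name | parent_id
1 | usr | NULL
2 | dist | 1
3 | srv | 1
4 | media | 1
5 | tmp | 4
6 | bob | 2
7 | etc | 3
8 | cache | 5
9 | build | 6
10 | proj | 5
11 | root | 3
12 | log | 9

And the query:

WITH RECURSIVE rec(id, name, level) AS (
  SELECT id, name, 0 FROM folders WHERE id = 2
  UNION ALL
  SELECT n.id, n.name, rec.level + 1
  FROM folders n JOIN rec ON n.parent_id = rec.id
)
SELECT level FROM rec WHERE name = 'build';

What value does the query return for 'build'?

Base: id=2 (dist) at level 0.
Iteration 1: rows with parent_id in {2} -> bob (id 6, level 1).
Iteration 2: rows with parent_id in {6} -> build (id 9, level 2).
Iteration 3: rows with parent_id in {9} -> log (id 12, level 3).
Iteration 4: no rows with parent_id in {12}; recursion stops.

2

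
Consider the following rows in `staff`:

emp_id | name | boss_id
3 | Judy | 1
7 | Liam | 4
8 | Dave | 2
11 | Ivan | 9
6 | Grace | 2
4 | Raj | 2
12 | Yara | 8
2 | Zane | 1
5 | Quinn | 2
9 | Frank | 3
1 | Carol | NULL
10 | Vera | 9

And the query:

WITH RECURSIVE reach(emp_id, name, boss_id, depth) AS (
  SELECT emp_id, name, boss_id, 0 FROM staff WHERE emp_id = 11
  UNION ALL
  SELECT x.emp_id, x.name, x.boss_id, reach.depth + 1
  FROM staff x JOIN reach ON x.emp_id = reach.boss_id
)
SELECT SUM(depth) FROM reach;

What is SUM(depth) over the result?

Base: emp_id=11 (Ivan), boss_id=9, depth 0.
Iteration 1: join on emp_id=9 -> Frank (id 9, boss_id=3, depth 1).
Iteration 2: join on emp_id=3 -> Judy (id 3, boss_id=1, depth 2).
Iteration 3: join on emp_id=1 -> Carol (id 1, boss_id=NULL, depth 3).
Iteration 4: boss_id is NULL; no match; recursion stops.
SUM(depth) = 0 + 1 + 2 + 3 = 6.

6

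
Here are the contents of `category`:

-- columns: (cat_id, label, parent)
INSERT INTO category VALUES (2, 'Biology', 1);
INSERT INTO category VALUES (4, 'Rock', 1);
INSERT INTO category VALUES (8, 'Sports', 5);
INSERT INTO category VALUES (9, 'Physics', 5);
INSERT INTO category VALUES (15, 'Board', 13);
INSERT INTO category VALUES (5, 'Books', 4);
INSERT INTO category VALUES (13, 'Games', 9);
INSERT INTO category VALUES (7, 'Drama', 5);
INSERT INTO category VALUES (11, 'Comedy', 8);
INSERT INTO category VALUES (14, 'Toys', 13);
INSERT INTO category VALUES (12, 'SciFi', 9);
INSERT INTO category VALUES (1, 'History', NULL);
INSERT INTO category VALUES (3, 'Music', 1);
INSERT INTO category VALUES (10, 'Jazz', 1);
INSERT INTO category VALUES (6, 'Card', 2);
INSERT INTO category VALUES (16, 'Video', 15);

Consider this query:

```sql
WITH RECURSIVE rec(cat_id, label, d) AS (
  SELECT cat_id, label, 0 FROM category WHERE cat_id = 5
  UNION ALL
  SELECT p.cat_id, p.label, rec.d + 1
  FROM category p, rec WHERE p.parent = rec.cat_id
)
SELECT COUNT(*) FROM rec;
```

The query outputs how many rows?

Base: cat_id=5 (Books) at d 0.
Iteration 1: rows with parent in {5} -> Drama (id 7, d 1), Sports (id 8, d 1), Physics (id 9, d 1).
Iteration 2: rows with parent in {7,8,9} -> Comedy (id 11, d 2), SciFi (id 12, d 2), Games (id 13, d 2).
Iteration 3: rows with parent in {11,12,13} -> Toys (id 14, d 3), Board (id 15, d 3).
Iteration 4: rows with parent in {14,15} -> Video (id 16, d 4).
Iteration 5: no rows with parent in {16}; recursion stops.
Total rows emitted: 10.

10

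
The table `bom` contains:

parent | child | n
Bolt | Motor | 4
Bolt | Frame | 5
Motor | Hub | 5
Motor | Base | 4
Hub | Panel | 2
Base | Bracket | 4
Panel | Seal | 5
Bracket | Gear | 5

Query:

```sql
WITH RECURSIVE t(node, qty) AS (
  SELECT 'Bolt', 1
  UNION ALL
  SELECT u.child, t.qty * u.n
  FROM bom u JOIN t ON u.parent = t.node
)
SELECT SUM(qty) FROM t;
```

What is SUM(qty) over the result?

670

Base: (Bolt, qty=1).
Iteration 1: components of {Bolt} -> Frame = 1*5 = 5, Motor = 1*4 = 4.
Iteration 2: components of {Frame,Motor} -> Base = 4*4 = 16, Hub = 4*5 = 20.
Iteration 3: components of {Base,Hub} -> Bracket = 16*4 = 64, Panel = 20*2 = 40.
Iteration 4: components of {Bracket,Panel} -> Gear = 64*5 = 320, Seal = 40*5 = 200.
Iteration 5: no further components; recursion stops.
SUM(qty) = 1 + 4 + 5 + 20 + 16 + 40 + 64 + 200 + 320 = 670.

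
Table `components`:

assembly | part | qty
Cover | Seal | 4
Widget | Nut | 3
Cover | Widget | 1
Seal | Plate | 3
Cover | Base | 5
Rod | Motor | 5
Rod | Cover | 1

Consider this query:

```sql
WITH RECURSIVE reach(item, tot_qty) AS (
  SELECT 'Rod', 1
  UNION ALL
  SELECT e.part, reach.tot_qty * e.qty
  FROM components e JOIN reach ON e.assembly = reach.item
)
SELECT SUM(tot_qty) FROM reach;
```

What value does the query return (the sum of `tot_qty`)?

Base: (Rod, tot_qty=1).
Iteration 1: components of {Rod} -> Cover = 1*1 = 1, Motor = 1*5 = 5.
Iteration 2: components of {Cover,Motor} -> Base = 1*5 = 5, Seal = 1*4 = 4, Widget = 1*1 = 1.
Iteration 3: components of {Base,Seal,Widget} -> Nut = 1*3 = 3, Plate = 4*3 = 12.
Iteration 4: no further components; recursion stops.
SUM(tot_qty) = 1 + 1 + 5 + 1 + 4 + 5 + 3 + 12 = 32.

32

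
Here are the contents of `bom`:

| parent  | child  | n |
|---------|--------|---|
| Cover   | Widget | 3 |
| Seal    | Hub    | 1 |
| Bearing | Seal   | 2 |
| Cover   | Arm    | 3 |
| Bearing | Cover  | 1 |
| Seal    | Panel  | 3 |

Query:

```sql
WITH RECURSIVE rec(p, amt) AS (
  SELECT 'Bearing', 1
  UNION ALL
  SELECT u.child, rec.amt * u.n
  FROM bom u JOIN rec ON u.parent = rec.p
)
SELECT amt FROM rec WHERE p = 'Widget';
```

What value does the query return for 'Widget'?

Base: (Bearing, amt=1).
Iteration 1: components of {Bearing} -> Cover = 1*1 = 1, Seal = 1*2 = 2.
Iteration 2: components of {Cover,Seal} -> Arm = 1*3 = 3, Hub = 2*1 = 2, Panel = 2*3 = 6, Widget = 1*3 = 3.
Iteration 3: no further components; recursion stops.

3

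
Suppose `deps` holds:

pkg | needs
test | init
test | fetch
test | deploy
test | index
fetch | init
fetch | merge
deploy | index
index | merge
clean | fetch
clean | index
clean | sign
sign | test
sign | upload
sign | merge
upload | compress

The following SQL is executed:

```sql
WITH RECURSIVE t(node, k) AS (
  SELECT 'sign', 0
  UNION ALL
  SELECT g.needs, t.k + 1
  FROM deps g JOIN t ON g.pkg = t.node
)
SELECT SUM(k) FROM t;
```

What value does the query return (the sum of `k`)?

29

Base: (sign, k=0).
Iteration 1: edges from {sign} -> (merge, k=1), (test, k=1), (upload, k=1).
Iteration 2: edges from {merge,test,upload} -> (compress, k=2), (deploy, k=2), (fetch, k=2), (index, k=2), (init, k=2).
Iteration 3: edges from {compress,deploy,fetch,index,init} -> (index, k=3), (init, k=3), (merge, k=3) x2. [UNION ALL keeps all 4 new rows, including repeats]
Iteration 4: edges from {index,init,merge} -> (merge, k=4).
Iteration 5: no outgoing edges from {merge}; recursion stops.
SUM(k) = 0 + 1 + 1 + 1 + 2 + 2 + 2 + 2 + 2 + 3 + 3 + 3 + 3 + 4 = 29.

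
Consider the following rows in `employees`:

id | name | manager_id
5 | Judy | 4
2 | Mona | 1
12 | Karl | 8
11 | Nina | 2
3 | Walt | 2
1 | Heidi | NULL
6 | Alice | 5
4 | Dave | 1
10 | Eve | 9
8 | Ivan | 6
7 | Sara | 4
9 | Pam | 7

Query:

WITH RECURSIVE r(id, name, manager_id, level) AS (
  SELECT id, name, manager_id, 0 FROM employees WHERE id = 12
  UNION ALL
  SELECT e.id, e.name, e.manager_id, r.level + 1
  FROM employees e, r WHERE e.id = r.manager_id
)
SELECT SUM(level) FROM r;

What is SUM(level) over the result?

15

Base: id=12 (Karl), manager_id=8, level 0.
Iteration 1: join on id=8 -> Ivan (id 8, manager_id=6, level 1).
Iteration 2: join on id=6 -> Alice (id 6, manager_id=5, level 2).
Iteration 3: join on id=5 -> Judy (id 5, manager_id=4, level 3).
Iteration 4: join on id=4 -> Dave (id 4, manager_id=1, level 4).
Iteration 5: join on id=1 -> Heidi (id 1, manager_id=NULL, level 5).
Iteration 6: manager_id is NULL; no match; recursion stops.
SUM(level) = 0 + 1 + 2 + 3 + 4 + 5 = 15.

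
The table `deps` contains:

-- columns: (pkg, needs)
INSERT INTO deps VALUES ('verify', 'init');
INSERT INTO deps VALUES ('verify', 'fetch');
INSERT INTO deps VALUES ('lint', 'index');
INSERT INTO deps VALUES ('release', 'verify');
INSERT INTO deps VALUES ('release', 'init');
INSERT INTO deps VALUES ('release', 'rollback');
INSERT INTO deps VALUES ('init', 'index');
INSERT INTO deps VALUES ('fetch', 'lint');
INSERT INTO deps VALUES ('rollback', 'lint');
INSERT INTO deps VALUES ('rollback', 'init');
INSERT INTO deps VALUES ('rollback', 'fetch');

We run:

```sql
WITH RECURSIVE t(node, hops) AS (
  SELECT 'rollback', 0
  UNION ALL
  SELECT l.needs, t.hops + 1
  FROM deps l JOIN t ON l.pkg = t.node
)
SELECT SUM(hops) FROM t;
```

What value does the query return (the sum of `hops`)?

Base: (rollback, hops=0).
Iteration 1: edges from {rollback} -> (fetch, hops=1), (init, hops=1), (lint, hops=1).
Iteration 2: edges from {fetch,init,lint} -> (index, hops=2) x2, (lint, hops=2). [UNION ALL keeps all 3 new rows, including repeats]
Iteration 3: edges from {index,lint} -> (index, hops=3).
Iteration 4: no outgoing edges from {index}; recursion stops.
SUM(hops) = 0 + 1 + 1 + 1 + 2 + 2 + 2 + 3 = 12.

12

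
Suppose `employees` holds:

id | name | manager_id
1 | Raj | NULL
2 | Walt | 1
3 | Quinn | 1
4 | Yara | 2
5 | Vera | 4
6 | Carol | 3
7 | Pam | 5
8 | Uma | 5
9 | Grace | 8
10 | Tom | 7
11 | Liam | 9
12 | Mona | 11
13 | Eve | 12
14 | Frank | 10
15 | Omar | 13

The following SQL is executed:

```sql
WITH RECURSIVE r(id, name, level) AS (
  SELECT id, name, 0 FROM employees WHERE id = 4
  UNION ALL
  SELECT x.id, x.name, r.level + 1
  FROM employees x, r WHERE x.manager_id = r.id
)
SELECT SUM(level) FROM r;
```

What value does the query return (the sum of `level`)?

Base: id=4 (Yara) at level 0.
Iteration 1: rows with manager_id in {4} -> Vera (id 5, level 1).
Iteration 2: rows with manager_id in {5} -> Pam (id 7, level 2), Uma (id 8, level 2).
Iteration 3: rows with manager_id in {7,8} -> Grace (id 9, level 3), Tom (id 10, level 3).
Iteration 4: rows with manager_id in {9,10} -> Liam (id 11, level 4), Frank (id 14, level 4).
Iteration 5: rows with manager_id in {11,14} -> Mona (id 12, level 5).
Iteration 6: rows with manager_id in {12} -> Eve (id 13, level 6).
Iteration 7: rows with manager_id in {13} -> Omar (id 15, level 7).
Iteration 8: no rows with manager_id in {15}; recursion stops.
SUM(level) = 0 + 1 + 2 + 2 + 3 + 3 + 4 + 4 + 5 + 6 + 7 = 37.

37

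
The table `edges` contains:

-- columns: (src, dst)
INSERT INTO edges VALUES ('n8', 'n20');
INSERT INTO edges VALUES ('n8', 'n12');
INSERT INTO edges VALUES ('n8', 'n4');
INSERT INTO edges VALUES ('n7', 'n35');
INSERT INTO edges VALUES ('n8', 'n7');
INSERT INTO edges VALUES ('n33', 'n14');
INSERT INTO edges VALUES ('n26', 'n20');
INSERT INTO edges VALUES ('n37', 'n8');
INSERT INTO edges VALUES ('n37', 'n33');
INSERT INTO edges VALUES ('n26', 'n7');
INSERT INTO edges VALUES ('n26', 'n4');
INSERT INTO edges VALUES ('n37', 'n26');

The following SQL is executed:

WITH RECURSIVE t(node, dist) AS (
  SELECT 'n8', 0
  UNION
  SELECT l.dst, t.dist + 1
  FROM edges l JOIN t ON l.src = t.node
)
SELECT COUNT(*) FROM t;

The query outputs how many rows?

Base: (n8, dist=0).
Iteration 1: edges from {n8} -> (n12, dist=1), (n20, dist=1), (n4, dist=1), (n7, dist=1).
Iteration 2: edges from {n12,n20,n4,n7} -> (n35, dist=2).
Iteration 3: no outgoing edges from {n35}; recursion stops.
Total rows emitted: 6.

6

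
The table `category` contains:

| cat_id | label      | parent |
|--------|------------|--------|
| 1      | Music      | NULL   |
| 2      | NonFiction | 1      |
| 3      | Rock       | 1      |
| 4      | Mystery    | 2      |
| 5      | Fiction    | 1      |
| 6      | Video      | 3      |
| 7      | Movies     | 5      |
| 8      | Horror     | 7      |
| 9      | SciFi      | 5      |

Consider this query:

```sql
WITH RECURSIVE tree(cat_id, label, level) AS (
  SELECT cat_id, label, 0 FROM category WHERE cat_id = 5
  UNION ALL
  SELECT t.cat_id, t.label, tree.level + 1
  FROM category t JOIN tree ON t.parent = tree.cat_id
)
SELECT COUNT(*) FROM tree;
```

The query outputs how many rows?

Base: cat_id=5 (Fiction) at level 0.
Iteration 1: rows with parent in {5} -> Movies (id 7, level 1), SciFi (id 9, level 1).
Iteration 2: rows with parent in {7,9} -> Horror (id 8, level 2).
Iteration 3: no rows with parent in {8}; recursion stops.
Total rows emitted: 4.

4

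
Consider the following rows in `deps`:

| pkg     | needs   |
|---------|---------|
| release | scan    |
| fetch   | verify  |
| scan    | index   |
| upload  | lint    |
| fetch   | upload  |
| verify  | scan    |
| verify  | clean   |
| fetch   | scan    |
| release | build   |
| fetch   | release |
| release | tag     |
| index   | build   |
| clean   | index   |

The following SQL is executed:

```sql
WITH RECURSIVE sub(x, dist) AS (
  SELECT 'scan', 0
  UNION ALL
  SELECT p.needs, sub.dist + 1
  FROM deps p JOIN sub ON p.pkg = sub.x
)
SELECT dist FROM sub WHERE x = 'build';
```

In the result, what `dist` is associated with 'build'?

2

Base: (scan, dist=0).
Iteration 1: edges from {scan} -> (index, dist=1).
Iteration 2: edges from {index} -> (build, dist=2).
Iteration 3: no outgoing edges from {build}; recursion stops.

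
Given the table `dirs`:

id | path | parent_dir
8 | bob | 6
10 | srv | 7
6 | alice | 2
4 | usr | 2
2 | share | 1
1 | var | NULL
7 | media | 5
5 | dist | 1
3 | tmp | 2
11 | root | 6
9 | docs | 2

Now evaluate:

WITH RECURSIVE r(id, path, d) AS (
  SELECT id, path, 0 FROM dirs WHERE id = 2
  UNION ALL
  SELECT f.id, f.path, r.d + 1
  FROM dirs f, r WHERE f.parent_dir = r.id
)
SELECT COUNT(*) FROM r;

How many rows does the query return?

7

Base: id=2 (share) at d 0.
Iteration 1: rows with parent_dir in {2} -> tmp (id 3, d 1), usr (id 4, d 1), alice (id 6, d 1), docs (id 9, d 1).
Iteration 2: rows with parent_dir in {3,4,6,9} -> bob (id 8, d 2), root (id 11, d 2).
Iteration 3: no rows with parent_dir in {8,11}; recursion stops.
Total rows emitted: 7.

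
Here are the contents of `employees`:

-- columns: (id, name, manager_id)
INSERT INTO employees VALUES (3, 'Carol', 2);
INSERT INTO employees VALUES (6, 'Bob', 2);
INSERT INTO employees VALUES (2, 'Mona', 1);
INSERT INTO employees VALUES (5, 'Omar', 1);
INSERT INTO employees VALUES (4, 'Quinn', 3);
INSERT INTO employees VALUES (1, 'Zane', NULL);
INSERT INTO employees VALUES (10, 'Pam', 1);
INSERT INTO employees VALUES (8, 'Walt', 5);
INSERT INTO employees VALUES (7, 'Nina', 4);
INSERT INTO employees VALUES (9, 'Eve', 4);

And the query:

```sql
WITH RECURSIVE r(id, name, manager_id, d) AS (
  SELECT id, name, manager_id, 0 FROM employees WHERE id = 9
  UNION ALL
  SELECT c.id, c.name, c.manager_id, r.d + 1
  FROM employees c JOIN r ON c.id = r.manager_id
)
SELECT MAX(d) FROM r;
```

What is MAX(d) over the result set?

4

Base: id=9 (Eve), manager_id=4, d 0.
Iteration 1: join on id=4 -> Quinn (id 4, manager_id=3, d 1).
Iteration 2: join on id=3 -> Carol (id 3, manager_id=2, d 2).
Iteration 3: join on id=2 -> Mona (id 2, manager_id=1, d 3).
Iteration 4: join on id=1 -> Zane (id 1, manager_id=NULL, d 4).
Iteration 5: manager_id is NULL; no match; recursion stops.
d values: 0, 1, 2, 3, 4; the maximum is 4.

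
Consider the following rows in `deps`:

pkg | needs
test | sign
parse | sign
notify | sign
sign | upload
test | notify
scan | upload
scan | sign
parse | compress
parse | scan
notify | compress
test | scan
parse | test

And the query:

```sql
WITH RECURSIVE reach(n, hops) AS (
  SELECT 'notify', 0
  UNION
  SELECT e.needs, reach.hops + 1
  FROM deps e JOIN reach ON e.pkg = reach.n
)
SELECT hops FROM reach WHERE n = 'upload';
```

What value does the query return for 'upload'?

2

Base: (notify, hops=0).
Iteration 1: edges from {notify} -> (compress, hops=1), (sign, hops=1).
Iteration 2: edges from {compress,sign} -> (upload, hops=2).
Iteration 3: no outgoing edges from {upload}; recursion stops.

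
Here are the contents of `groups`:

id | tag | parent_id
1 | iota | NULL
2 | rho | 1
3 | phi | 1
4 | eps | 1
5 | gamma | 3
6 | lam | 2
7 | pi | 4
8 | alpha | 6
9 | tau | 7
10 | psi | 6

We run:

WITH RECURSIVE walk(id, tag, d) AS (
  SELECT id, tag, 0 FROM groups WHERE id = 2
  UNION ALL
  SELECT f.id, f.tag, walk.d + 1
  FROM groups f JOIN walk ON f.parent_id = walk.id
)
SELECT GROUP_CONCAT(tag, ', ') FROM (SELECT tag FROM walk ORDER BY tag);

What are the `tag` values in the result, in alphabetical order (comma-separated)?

Base: id=2 (rho) at d 0.
Iteration 1: rows with parent_id in {2} -> lam (id 6, d 1).
Iteration 2: rows with parent_id in {6} -> alpha (id 8, d 2), psi (id 10, d 2).
Iteration 3: no rows with parent_id in {8,10}; recursion stops.

alpha, lam, psi, rho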